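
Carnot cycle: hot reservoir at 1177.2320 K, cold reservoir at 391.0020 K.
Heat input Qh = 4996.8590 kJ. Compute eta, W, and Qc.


eta = 1 - 391.0020/1177.2320 = 0.6679
W = 0.6679 * 4996.8590 = 3337.2185 kJ
Qc = 4996.8590 - 3337.2185 = 1659.6405 kJ

eta = 66.7863%, W = 3337.2185 kJ, Qc = 1659.6405 kJ


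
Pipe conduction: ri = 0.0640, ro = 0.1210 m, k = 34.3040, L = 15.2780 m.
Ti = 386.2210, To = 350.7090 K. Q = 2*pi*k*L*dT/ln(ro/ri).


dT = 35.5120 K
ln(ro/ri) = 0.6369
Q = 2*pi*34.3040*15.2780*35.5120 / 0.6369 = 183607.2950 W

183607.2950 W


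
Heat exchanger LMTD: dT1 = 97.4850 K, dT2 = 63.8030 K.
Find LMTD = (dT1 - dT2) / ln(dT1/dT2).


dT1/dT2 = 1.5279
ln(dT1/dT2) = 0.4239
LMTD = 33.6820 / 0.4239 = 79.4577 K

79.4577 K


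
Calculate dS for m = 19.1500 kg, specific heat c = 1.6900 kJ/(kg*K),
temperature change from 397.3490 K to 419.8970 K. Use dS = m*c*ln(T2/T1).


T2/T1 = 1.0567
ln(T2/T1) = 0.0552
dS = 19.1500 * 1.6900 * 0.0552 = 1.7863 kJ/K

1.7863 kJ/K


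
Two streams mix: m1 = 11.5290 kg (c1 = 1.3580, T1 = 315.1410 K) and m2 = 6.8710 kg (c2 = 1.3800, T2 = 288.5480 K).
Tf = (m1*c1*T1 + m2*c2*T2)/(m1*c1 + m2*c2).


num = 7669.9742
den = 25.1384
Tf = 305.1103 K

305.1103 K


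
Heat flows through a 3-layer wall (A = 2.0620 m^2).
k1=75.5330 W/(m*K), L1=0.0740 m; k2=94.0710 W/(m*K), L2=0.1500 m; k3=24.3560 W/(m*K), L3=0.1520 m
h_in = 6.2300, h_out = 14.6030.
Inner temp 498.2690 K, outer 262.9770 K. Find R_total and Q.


R_conv_in = 1/(6.2300*2.0620) = 0.0778
R_1 = 0.0740/(75.5330*2.0620) = 0.0005
R_2 = 0.1500/(94.0710*2.0620) = 0.0008
R_3 = 0.1520/(24.3560*2.0620) = 0.0030
R_conv_out = 1/(14.6030*2.0620) = 0.0332
R_total = 0.1153 K/W
Q = 235.2920 / 0.1153 = 2040.1864 W

R_total = 0.1153 K/W, Q = 2040.1864 W


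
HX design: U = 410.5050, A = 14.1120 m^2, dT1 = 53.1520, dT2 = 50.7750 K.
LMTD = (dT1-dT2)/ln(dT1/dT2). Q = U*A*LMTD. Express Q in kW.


LMTD = 51.9544 K
Q = 410.5050 * 14.1120 * 51.9544 = 300974.4765 W = 300.9745 kW

300.9745 kW


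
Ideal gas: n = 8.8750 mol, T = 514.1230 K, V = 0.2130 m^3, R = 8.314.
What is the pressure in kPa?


P = nRT/V = 8.8750 * 8.314 * 514.1230 / 0.2130
= 37935.4653 / 0.2130 = 178100.7759 Pa = 178.1008 kPa

178.1008 kPa


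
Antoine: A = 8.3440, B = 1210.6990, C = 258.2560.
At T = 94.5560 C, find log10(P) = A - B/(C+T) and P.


C+T = 352.8120
B/(C+T) = 3.4316
log10(P) = 8.3440 - 3.4316 = 4.9124
P = 10^4.9124 = 81739.1679 mmHg

81739.1679 mmHg


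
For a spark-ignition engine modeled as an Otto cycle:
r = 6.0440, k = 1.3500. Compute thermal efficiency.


r^(k-1) = 1.8770
eta = 1 - 1/1.8770 = 0.4672 = 46.7234%

46.7234%


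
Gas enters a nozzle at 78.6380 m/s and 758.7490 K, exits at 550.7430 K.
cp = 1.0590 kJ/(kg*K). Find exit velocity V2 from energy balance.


dT = 208.0060 K
2*cp*1000*dT = 440556.7080
V1^2 = 6183.9350
V2 = sqrt(446740.6430) = 668.3866 m/s

668.3866 m/s


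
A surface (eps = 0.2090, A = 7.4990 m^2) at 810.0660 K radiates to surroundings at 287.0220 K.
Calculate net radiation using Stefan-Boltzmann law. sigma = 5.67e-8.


T^4 = 4.3061e+11
Tsurr^4 = 6.7867e+09
Q = 0.2090 * 5.67e-8 * 7.4990 * 4.2382e+11 = 37663.0043 W

37663.0043 W


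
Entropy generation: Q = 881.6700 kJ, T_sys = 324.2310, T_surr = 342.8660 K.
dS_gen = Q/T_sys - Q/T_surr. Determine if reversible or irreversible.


dS_sys = 881.6700/324.2310 = 2.7193 kJ/K
dS_surr = -881.6700/342.8660 = -2.5715 kJ/K
dS_gen = 2.7193 - 2.5715 = 0.1478 kJ/K (irreversible)

dS_gen = 0.1478 kJ/K, irreversible


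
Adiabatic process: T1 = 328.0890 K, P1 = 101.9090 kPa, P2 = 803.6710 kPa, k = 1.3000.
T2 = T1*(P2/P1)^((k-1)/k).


(k-1)/k = 0.2308
(P2/P1)^exp = 1.6105
T2 = 328.0890 * 1.6105 = 528.3974 K

528.3974 K


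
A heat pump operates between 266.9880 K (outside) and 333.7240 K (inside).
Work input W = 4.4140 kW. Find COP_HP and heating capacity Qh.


COP = 333.7240 / 66.7360 = 5.0007
Qh = 5.0007 * 4.4140 = 22.0729 kW

COP = 5.0007, Qh = 22.0729 kW


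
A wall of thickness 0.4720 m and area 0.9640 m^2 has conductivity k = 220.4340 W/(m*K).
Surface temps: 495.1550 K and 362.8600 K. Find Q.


dT = 132.2950 K
Q = 220.4340 * 0.9640 * 132.2950 / 0.4720 = 59560.3234 W

59560.3234 W


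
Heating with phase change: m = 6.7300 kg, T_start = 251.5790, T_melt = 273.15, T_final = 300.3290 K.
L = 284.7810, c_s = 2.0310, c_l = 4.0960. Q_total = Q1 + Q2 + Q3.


Q1 (sensible, solid) = 6.7300 * 2.0310 * 21.5710 = 294.8460 kJ
Q2 (latent) = 6.7300 * 284.7810 = 1916.5761 kJ
Q3 (sensible, liquid) = 6.7300 * 4.0960 * 27.1790 = 749.2185 kJ
Q_total = 2960.6406 kJ

2960.6406 kJ


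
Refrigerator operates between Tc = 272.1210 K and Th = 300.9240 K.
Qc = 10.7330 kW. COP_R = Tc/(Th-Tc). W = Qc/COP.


COP = 272.1210 / 28.8030 = 9.4477
W = 10.7330 / 9.4477 = 1.1360 kW

COP = 9.4477, W = 1.1360 kW


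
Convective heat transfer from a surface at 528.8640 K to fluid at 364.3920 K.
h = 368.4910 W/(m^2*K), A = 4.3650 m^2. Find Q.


dT = 164.4720 K
Q = 368.4910 * 4.3650 * 164.4720 = 264547.1619 W

264547.1619 W


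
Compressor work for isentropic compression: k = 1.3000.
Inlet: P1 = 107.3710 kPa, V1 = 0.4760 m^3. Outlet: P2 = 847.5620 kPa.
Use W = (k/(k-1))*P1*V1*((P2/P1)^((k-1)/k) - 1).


(k-1)/k = 0.2308
(P2/P1)^exp = 1.6109
W = 4.3333 * 107.3710 * 0.4760 * (1.6109 - 1) = 135.2940 kJ

135.2940 kJ


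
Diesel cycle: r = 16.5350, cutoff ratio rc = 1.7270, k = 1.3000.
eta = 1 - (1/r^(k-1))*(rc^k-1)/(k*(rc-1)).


r^(k-1) = 2.3202
rc^k = 2.0346
eta = 0.5282 = 52.8181%

52.8181%


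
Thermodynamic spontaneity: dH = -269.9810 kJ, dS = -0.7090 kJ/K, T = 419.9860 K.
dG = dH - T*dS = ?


T*dS = 419.9860 * -0.7090 = -297.7701 kJ
dG = -269.9810 + 297.7701 = 27.7891 kJ (non-spontaneous)

dG = 27.7891 kJ, non-spontaneous


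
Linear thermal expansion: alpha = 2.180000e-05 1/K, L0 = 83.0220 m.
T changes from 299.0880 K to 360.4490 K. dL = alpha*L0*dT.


dT = 61.3610 K
dL = 2.180000e-05 * 83.0220 * 61.3610 = 0.111056 m
L_final = 83.133056 m

dL = 0.111056 m


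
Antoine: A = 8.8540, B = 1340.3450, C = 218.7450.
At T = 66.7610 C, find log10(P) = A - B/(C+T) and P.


C+T = 285.5060
B/(C+T) = 4.6946
log10(P) = 8.8540 - 4.6946 = 4.1594
P = 10^4.1594 = 14433.4488 mmHg

14433.4488 mmHg


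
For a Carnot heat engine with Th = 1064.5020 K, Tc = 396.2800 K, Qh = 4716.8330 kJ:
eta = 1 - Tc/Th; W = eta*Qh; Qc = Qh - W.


eta = 1 - 396.2800/1064.5020 = 0.6277
W = 0.6277 * 4716.8330 = 2960.9071 kJ
Qc = 4716.8330 - 2960.9071 = 1755.9259 kJ

eta = 62.7732%, W = 2960.9071 kJ, Qc = 1755.9259 kJ


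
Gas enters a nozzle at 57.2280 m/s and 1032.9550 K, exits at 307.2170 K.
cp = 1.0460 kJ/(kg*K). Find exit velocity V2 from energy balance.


dT = 725.7380 K
2*cp*1000*dT = 1518243.8960
V1^2 = 3275.0440
V2 = sqrt(1521518.9400) = 1233.4987 m/s

1233.4987 m/s


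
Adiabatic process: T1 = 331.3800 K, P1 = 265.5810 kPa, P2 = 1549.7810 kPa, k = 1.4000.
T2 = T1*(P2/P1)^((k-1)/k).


(k-1)/k = 0.2857
(P2/P1)^exp = 1.6553
T2 = 331.3800 * 1.6553 = 548.5351 K

548.5351 K


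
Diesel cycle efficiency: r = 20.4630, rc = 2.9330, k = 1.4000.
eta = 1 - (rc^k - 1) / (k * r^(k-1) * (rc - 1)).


r^(k-1) = 3.3449
rc^k = 4.5106
eta = 0.6122 = 61.2174%

61.2174%


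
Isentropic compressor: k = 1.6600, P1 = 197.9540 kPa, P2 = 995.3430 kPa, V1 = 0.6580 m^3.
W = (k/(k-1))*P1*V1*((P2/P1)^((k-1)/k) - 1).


(k-1)/k = 0.3976
(P2/P1)^exp = 1.9005
W = 2.5152 * 197.9540 * 0.6580 * (1.9005 - 1) = 295.0186 kJ

295.0186 kJ


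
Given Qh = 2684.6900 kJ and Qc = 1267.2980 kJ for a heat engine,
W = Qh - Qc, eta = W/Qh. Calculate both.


W = 2684.6900 - 1267.2980 = 1417.3920 kJ
eta = 1417.3920 / 2684.6900 = 0.5280 = 52.7954%

W = 1417.3920 kJ, eta = 52.7954%


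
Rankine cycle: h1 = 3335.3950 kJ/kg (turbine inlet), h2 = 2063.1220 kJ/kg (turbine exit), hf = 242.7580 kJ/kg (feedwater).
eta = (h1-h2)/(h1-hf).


W = 1272.2730 kJ/kg
Q_in = 3092.6370 kJ/kg
eta = 0.4114 = 41.1388%

eta = 41.1388%


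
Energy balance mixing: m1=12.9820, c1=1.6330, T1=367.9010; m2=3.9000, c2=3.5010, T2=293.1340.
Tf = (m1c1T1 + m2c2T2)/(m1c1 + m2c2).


num = 11801.7786
den = 34.8535
Tf = 338.6109 K

338.6109 K


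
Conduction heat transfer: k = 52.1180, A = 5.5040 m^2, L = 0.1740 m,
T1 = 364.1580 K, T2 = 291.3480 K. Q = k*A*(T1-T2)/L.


dT = 72.8100 K
Q = 52.1180 * 5.5040 * 72.8100 / 0.1740 = 120035.0146 W

120035.0146 W


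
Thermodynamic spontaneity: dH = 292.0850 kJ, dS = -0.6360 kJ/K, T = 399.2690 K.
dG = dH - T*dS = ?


T*dS = 399.2690 * -0.6360 = -253.9351 kJ
dG = 292.0850 + 253.9351 = 546.0201 kJ (non-spontaneous)

dG = 546.0201 kJ, non-spontaneous


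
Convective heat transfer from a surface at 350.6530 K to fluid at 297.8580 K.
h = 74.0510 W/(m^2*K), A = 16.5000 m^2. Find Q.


dT = 52.7950 K
Q = 74.0510 * 16.5000 * 52.7950 = 64507.1220 W

64507.1220 W


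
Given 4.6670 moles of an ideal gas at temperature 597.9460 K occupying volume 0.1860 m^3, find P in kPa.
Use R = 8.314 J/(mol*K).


P = nRT/V = 4.6670 * 8.314 * 597.9460 / 0.1860
= 23201.1646 / 0.1860 = 124737.4443 Pa = 124.7374 kPa

124.7374 kPa


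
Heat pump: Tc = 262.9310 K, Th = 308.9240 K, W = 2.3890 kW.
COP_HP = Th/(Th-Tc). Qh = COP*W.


COP = 308.9240 / 45.9930 = 6.7168
Qh = 6.7168 * 2.3890 = 16.0463 kW

COP = 6.7168, Qh = 16.0463 kW


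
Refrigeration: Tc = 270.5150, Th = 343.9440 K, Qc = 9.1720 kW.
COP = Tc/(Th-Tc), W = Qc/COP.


COP = 270.5150 / 73.4290 = 3.6840
W = 9.1720 / 3.6840 = 2.4897 kW

COP = 3.6840, W = 2.4897 kW


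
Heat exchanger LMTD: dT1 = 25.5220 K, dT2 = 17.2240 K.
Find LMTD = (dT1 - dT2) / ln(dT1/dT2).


dT1/dT2 = 1.4818
ln(dT1/dT2) = 0.3932
LMTD = 8.2980 / 0.3932 = 21.1018 K

21.1018 K


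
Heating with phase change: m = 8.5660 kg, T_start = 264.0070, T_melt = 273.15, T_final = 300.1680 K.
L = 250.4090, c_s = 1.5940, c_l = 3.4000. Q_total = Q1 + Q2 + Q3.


Q1 (sensible, solid) = 8.5660 * 1.5940 * 9.1430 = 124.8404 kJ
Q2 (latent) = 8.5660 * 250.4090 = 2145.0035 kJ
Q3 (sensible, liquid) = 8.5660 * 3.4000 * 27.0180 = 786.8830 kJ
Q_total = 3056.7269 kJ

3056.7269 kJ


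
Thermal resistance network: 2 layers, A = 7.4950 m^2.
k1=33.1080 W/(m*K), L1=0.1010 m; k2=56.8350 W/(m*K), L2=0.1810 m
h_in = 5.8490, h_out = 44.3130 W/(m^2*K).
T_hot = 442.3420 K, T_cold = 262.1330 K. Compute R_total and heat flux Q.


R_conv_in = 1/(5.8490*7.4950) = 0.0228
R_1 = 0.1010/(33.1080*7.4950) = 0.0004
R_2 = 0.1810/(56.8350*7.4950) = 0.0004
R_conv_out = 1/(44.3130*7.4950) = 0.0030
R_total = 0.0267 K/W
Q = 180.2090 / 0.0267 = 6761.0596 W

R_total = 0.0267 K/W, Q = 6761.0596 W


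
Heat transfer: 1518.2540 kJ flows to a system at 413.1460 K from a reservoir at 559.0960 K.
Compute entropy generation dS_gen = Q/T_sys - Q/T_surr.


dS_sys = 1518.2540/413.1460 = 3.6749 kJ/K
dS_surr = -1518.2540/559.0960 = -2.7156 kJ/K
dS_gen = 3.6749 - 2.7156 = 0.9593 kJ/K (irreversible)

dS_gen = 0.9593 kJ/K, irreversible


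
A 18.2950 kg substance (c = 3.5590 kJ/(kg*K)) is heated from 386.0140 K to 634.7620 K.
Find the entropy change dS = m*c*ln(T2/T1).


T2/T1 = 1.6444
ln(T2/T1) = 0.4974
dS = 18.2950 * 3.5590 * 0.4974 = 32.3851 kJ/K

32.3851 kJ/K


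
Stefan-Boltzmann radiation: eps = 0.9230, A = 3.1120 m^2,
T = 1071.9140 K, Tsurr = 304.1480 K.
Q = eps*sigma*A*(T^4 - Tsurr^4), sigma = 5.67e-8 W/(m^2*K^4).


T^4 = 1.3202e+12
Tsurr^4 = 8.5574e+09
Q = 0.9230 * 5.67e-8 * 3.1120 * 1.3116e+12 = 213619.0203 W

213619.0203 W


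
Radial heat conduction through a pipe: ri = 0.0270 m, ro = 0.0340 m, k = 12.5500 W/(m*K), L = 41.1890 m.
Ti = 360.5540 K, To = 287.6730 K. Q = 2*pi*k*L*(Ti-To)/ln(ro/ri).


dT = 72.8810 K
ln(ro/ri) = 0.2305
Q = 2*pi*12.5500*41.1890*72.8810 / 0.2305 = 1026842.0893 W

1026842.0893 W


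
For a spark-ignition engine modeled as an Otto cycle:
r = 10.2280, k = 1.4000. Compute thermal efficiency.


r^(k-1) = 2.5346
eta = 1 - 1/2.5346 = 0.6055 = 60.5467%

60.5467%


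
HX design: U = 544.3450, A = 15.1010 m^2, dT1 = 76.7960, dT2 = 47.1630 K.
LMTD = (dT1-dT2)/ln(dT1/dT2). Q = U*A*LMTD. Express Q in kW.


LMTD = 60.7803 K
Q = 544.3450 * 15.1010 * 60.7803 = 499623.3861 W = 499.6234 kW

499.6234 kW


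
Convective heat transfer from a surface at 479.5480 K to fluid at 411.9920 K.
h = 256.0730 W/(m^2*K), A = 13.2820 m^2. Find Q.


dT = 67.5560 K
Q = 256.0730 * 13.2820 * 67.5560 = 229768.8721 W

229768.8721 W


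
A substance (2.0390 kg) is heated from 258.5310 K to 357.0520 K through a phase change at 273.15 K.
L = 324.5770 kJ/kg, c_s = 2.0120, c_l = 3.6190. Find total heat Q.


Q1 (sensible, solid) = 2.0390 * 2.0120 * 14.6190 = 59.9740 kJ
Q2 (latent) = 2.0390 * 324.5770 = 661.8125 kJ
Q3 (sensible, liquid) = 2.0390 * 3.6190 * 83.9020 = 619.1247 kJ
Q_total = 1340.9112 kJ

1340.9112 kJ


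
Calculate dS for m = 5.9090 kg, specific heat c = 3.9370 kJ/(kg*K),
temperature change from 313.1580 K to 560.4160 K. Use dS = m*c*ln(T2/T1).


T2/T1 = 1.7896
ln(T2/T1) = 0.5820
dS = 5.9090 * 3.9370 * 0.5820 = 13.5388 kJ/K

13.5388 kJ/K


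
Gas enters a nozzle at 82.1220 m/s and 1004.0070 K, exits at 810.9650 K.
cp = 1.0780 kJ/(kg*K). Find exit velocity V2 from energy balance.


dT = 193.0420 K
2*cp*1000*dT = 416198.5520
V1^2 = 6744.0229
V2 = sqrt(422942.5749) = 650.3404 m/s

650.3404 m/s


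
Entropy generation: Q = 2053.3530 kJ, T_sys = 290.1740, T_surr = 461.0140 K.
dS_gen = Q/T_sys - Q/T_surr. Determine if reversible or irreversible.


dS_sys = 2053.3530/290.1740 = 7.0763 kJ/K
dS_surr = -2053.3530/461.0140 = -4.4540 kJ/K
dS_gen = 7.0763 - 4.4540 = 2.6223 kJ/K (irreversible)

dS_gen = 2.6223 kJ/K, irreversible


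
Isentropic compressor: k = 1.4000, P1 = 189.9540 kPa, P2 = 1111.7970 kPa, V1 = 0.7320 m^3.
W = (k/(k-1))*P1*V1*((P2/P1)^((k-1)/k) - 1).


(k-1)/k = 0.2857
(P2/P1)^exp = 1.6567
W = 3.5000 * 189.9540 * 0.7320 * (1.6567 - 1) = 319.6035 kJ

319.6035 kJ


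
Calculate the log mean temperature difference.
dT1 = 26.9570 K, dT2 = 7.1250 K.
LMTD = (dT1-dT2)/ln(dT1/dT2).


dT1/dT2 = 3.7834
ln(dT1/dT2) = 1.3306
LMTD = 19.8320 / 1.3306 = 14.9042 K

14.9042 K


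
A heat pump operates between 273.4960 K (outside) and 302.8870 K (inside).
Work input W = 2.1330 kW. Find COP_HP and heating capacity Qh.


COP = 302.8870 / 29.3910 = 10.3054
Qh = 10.3054 * 2.1330 = 21.9815 kW

COP = 10.3054, Qh = 21.9815 kW


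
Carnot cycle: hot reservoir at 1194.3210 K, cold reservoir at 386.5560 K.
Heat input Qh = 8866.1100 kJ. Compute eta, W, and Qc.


eta = 1 - 386.5560/1194.3210 = 0.6763
W = 0.6763 * 8866.1100 = 5996.4895 kJ
Qc = 8866.1100 - 5996.4895 = 2869.6205 kJ

eta = 67.6338%, W = 5996.4895 kJ, Qc = 2869.6205 kJ


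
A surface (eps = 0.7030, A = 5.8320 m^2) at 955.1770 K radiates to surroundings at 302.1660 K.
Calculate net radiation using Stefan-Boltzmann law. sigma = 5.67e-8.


T^4 = 8.3241e+11
Tsurr^4 = 8.3365e+09
Q = 0.7030 * 5.67e-8 * 5.8320 * 8.2407e+11 = 191566.6831 W

191566.6831 W


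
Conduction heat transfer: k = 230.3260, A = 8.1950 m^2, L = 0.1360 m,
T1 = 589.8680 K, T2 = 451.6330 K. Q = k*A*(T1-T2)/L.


dT = 138.2350 K
Q = 230.3260 * 8.1950 * 138.2350 / 0.1360 = 1918540.7664 W

1918540.7664 W


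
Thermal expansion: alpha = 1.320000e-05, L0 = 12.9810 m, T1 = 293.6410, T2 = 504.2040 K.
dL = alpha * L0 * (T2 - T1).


dT = 210.5630 K
dL = 1.320000e-05 * 12.9810 * 210.5630 = 0.036080 m
L_final = 13.017080 m

dL = 0.036080 m


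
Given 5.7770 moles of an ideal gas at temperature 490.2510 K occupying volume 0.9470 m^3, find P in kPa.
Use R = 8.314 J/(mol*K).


P = nRT/V = 5.7770 * 8.314 * 490.2510 / 0.9470
= 23546.7447 / 0.9470 = 24864.5668 Pa = 24.8646 kPa

24.8646 kPa


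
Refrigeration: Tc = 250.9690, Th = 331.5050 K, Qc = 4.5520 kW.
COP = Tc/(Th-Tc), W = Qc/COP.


COP = 250.9690 / 80.5360 = 3.1162
W = 4.5520 / 3.1162 = 1.4607 kW

COP = 3.1162, W = 1.4607 kW


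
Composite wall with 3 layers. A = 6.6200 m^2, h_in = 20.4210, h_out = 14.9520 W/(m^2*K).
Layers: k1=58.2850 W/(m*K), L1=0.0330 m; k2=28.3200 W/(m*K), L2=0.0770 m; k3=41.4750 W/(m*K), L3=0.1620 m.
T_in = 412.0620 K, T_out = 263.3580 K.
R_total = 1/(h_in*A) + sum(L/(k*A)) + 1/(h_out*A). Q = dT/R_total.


R_conv_in = 1/(20.4210*6.6200) = 0.0074
R_1 = 0.0330/(58.2850*6.6200) = 8.5526e-05
R_2 = 0.0770/(28.3200*6.6200) = 0.0004
R_3 = 0.1620/(41.4750*6.6200) = 0.0006
R_conv_out = 1/(14.9520*6.6200) = 0.0101
R_total = 0.0186 K/W
Q = 148.7040 / 0.0186 = 8000.7542 W

R_total = 0.0186 K/W, Q = 8000.7542 W


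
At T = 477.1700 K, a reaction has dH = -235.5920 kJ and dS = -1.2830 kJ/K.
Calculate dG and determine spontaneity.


T*dS = 477.1700 * -1.2830 = -612.2091 kJ
dG = -235.5920 + 612.2091 = 376.6171 kJ (non-spontaneous)

dG = 376.6171 kJ, non-spontaneous


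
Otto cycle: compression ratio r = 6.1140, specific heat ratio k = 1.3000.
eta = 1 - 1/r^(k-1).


r^(k-1) = 1.7215
eta = 1 - 1/1.7215 = 0.4191 = 41.9099%

41.9099%


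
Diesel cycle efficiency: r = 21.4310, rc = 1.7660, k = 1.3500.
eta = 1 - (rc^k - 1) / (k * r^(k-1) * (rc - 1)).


r^(k-1) = 2.9232
rc^k = 2.1550
eta = 0.6179 = 61.7936%

61.7936%


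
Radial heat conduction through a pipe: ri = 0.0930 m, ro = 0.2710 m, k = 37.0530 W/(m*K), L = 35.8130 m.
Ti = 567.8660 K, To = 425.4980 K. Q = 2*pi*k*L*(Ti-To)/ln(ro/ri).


dT = 142.3680 K
ln(ro/ri) = 1.0695
Q = 2*pi*37.0530*35.8130*142.3680 / 1.0695 = 1109858.7090 W

1109858.7090 W


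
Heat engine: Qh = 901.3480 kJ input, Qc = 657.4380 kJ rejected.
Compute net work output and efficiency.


W = 901.3480 - 657.4380 = 243.9100 kJ
eta = 243.9100 / 901.3480 = 0.2706 = 27.0606%

W = 243.9100 kJ, eta = 27.0606%


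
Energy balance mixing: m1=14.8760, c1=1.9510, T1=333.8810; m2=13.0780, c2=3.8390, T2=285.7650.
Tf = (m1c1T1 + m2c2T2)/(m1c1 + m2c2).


num = 24037.4975
den = 79.2295
Tf = 303.3907 K

303.3907 K


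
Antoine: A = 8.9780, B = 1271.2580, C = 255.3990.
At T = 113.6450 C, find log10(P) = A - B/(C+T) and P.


C+T = 369.0440
B/(C+T) = 3.4447
log10(P) = 8.9780 - 3.4447 = 5.5333
P = 10^5.5333 = 341402.8346 mmHg

341402.8346 mmHg


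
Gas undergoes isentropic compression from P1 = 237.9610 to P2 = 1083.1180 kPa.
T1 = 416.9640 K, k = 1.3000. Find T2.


(k-1)/k = 0.2308
(P2/P1)^exp = 1.4187
T2 = 416.9640 * 1.4187 = 591.5398 K

591.5398 K


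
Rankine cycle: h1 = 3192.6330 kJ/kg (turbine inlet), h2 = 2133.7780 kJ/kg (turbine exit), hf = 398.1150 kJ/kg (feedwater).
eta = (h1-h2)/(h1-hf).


W = 1058.8550 kJ/kg
Q_in = 2794.5180 kJ/kg
eta = 0.3789 = 37.8904%

eta = 37.8904%


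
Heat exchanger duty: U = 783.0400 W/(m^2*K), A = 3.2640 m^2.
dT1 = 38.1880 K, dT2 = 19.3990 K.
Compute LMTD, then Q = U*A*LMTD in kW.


LMTD = 27.7410 K
Q = 783.0400 * 3.2640 * 27.7410 = 70901.7263 W = 70.9017 kW

70.9017 kW


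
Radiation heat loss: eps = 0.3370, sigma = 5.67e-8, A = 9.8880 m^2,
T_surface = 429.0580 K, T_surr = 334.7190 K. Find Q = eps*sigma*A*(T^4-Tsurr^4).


T^4 = 3.3889e+10
Tsurr^4 = 1.2552e+10
Q = 0.3370 * 5.67e-8 * 9.8880 * 2.1337e+10 = 4031.4206 W

4031.4206 W


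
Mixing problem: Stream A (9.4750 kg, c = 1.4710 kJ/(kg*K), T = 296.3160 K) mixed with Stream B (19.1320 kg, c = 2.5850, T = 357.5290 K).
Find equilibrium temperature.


num = 21812.0038
den = 63.3939
Tf = 344.0708 K

344.0708 K


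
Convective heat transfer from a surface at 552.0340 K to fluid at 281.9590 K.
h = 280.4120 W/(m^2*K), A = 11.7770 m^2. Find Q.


dT = 270.0750 K
Q = 280.4120 * 11.7770 * 270.0750 = 891898.9544 W

891898.9544 W


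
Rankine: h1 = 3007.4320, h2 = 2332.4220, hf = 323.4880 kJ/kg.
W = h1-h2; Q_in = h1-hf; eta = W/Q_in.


W = 675.0100 kJ/kg
Q_in = 2683.9440 kJ/kg
eta = 0.2515 = 25.1499%

eta = 25.1499%


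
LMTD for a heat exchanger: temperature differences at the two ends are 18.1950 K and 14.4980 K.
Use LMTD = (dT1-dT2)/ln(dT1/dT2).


dT1/dT2 = 1.2550
ln(dT1/dT2) = 0.2271
LMTD = 3.6970 / 0.2271 = 16.2766 K

16.2766 K


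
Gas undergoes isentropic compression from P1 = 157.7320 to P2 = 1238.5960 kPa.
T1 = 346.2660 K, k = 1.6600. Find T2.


(k-1)/k = 0.3976
(P2/P1)^exp = 2.2691
T2 = 346.2660 * 2.2691 = 785.7007 K

785.7007 K


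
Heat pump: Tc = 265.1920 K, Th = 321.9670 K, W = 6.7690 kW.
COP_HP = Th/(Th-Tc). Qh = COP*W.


COP = 321.9670 / 56.7750 = 5.6709
Qh = 5.6709 * 6.7690 = 38.3865 kW

COP = 5.6709, Qh = 38.3865 kW


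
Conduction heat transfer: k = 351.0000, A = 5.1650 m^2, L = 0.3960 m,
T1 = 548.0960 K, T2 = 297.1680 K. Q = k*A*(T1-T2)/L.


dT = 250.9280 K
Q = 351.0000 * 5.1650 * 250.9280 / 0.3960 = 1148765.4927 W

1148765.4927 W


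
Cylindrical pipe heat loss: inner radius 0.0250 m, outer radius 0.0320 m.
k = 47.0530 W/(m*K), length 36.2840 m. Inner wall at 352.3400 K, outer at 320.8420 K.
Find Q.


dT = 31.4980 K
ln(ro/ri) = 0.2469
Q = 2*pi*47.0530*36.2840*31.4980 / 0.2469 = 1368719.5228 W

1368719.5228 W


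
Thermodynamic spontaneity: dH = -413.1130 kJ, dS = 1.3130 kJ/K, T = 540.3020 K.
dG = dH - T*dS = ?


T*dS = 540.3020 * 1.3130 = 709.4165 kJ
dG = -413.1130 - 709.4165 = -1122.5295 kJ (spontaneous)

dG = -1122.5295 kJ, spontaneous


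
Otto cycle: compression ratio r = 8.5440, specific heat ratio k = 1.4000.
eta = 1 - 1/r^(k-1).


r^(k-1) = 2.3587
eta = 1 - 1/2.3587 = 0.5760 = 57.6030%

57.6030%


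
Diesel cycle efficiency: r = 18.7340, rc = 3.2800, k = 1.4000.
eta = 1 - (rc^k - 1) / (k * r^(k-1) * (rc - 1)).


r^(k-1) = 3.2289
rc^k = 5.2750
eta = 0.5852 = 58.5216%

58.5216%


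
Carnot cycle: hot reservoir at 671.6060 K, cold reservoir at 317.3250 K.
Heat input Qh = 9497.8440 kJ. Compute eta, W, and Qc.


eta = 1 - 317.3250/671.6060 = 0.5275
W = 0.5275 * 9497.8440 = 5010.2377 kJ
Qc = 9497.8440 - 5010.2377 = 4487.6063 kJ

eta = 52.7513%, W = 5010.2377 kJ, Qc = 4487.6063 kJ


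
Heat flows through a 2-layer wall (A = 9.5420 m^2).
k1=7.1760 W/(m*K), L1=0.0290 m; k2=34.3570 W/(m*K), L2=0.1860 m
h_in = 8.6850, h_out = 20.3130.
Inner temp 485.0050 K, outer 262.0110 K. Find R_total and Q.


R_conv_in = 1/(8.6850*9.5420) = 0.0121
R_1 = 0.0290/(7.1760*9.5420) = 0.0004
R_2 = 0.1860/(34.3570*9.5420) = 0.0006
R_conv_out = 1/(20.3130*9.5420) = 0.0052
R_total = 0.0182 K/W
Q = 222.9940 / 0.0182 = 12241.0553 W

R_total = 0.0182 K/W, Q = 12241.0553 W


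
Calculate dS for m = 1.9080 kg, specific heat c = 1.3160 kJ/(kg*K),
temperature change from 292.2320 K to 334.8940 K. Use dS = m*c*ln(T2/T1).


T2/T1 = 1.1460
ln(T2/T1) = 0.1363
dS = 1.9080 * 1.3160 * 0.1363 = 0.3422 kJ/K

0.3422 kJ/K


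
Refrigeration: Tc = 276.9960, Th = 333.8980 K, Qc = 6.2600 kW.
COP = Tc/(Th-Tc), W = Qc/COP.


COP = 276.9960 / 56.9020 = 4.8679
W = 6.2600 / 4.8679 = 1.2860 kW

COP = 4.8679, W = 1.2860 kW


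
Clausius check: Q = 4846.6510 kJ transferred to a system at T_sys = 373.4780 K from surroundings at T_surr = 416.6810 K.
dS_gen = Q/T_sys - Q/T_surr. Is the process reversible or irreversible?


dS_sys = 4846.6510/373.4780 = 12.9771 kJ/K
dS_surr = -4846.6510/416.6810 = -11.6316 kJ/K
dS_gen = 12.9771 - 11.6316 = 1.3455 kJ/K (irreversible)

dS_gen = 1.3455 kJ/K, irreversible


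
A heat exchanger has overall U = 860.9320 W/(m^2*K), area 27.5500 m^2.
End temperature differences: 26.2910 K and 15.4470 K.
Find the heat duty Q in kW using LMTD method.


LMTD = 20.3907 K
Q = 860.9320 * 27.5500 * 20.3907 = 483639.6961 W = 483.6397 kW

483.6397 kW


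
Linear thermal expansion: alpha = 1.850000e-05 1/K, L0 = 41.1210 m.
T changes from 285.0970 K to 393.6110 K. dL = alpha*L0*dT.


dT = 108.5140 K
dL = 1.850000e-05 * 41.1210 * 108.5140 = 0.082551 m
L_final = 41.203551 m

dL = 0.082551 m


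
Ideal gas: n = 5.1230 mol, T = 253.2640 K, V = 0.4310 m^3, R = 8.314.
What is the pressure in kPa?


P = nRT/V = 5.1230 * 8.314 * 253.2640 / 0.4310
= 10787.1778 / 0.4310 = 25028.2548 Pa = 25.0283 kPa

25.0283 kPa


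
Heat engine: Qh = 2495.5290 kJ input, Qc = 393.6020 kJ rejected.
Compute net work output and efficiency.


W = 2495.5290 - 393.6020 = 2101.9270 kJ
eta = 2101.9270 / 2495.5290 = 0.8423 = 84.2277%

W = 2101.9270 kJ, eta = 84.2277%


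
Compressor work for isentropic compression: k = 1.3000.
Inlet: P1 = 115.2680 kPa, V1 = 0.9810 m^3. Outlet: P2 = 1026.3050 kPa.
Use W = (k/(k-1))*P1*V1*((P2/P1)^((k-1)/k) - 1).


(k-1)/k = 0.2308
(P2/P1)^exp = 1.6563
W = 4.3333 * 115.2680 * 0.9810 * (1.6563 - 1) = 321.5749 kJ

321.5749 kJ


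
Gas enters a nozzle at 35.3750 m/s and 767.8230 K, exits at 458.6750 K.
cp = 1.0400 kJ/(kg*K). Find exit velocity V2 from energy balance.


dT = 309.1480 K
2*cp*1000*dT = 643027.8400
V1^2 = 1251.3906
V2 = sqrt(644279.2306) = 802.6701 m/s

802.6701 m/s


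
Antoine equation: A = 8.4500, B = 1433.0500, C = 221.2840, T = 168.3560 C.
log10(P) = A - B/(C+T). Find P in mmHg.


C+T = 389.6400
B/(C+T) = 3.6779
log10(P) = 8.4500 - 3.6779 = 4.7721
P = 10^4.7721 = 59172.2185 mmHg

59172.2185 mmHg


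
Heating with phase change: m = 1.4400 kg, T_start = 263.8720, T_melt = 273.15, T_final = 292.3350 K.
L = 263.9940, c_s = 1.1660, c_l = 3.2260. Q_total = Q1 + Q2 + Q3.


Q1 (sensible, solid) = 1.4400 * 1.1660 * 9.2780 = 15.5781 kJ
Q2 (latent) = 1.4400 * 263.9940 = 380.1514 kJ
Q3 (sensible, liquid) = 1.4400 * 3.2260 * 19.1850 = 89.1228 kJ
Q_total = 484.8523 kJ

484.8523 kJ


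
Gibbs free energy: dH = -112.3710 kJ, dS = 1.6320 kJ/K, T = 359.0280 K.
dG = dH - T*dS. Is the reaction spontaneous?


T*dS = 359.0280 * 1.6320 = 585.9337 kJ
dG = -112.3710 - 585.9337 = -698.3047 kJ (spontaneous)

dG = -698.3047 kJ, spontaneous


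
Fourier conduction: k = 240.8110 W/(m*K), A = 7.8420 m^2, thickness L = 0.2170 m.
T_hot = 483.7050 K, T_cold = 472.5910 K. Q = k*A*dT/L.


dT = 11.1140 K
Q = 240.8110 * 7.8420 * 11.1140 / 0.2170 = 96719.4499 W

96719.4499 W


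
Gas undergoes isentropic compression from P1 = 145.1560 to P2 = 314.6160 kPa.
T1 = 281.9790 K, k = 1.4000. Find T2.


(k-1)/k = 0.2857
(P2/P1)^exp = 1.2473
T2 = 281.9790 * 1.2473 = 351.7234 K

351.7234 K


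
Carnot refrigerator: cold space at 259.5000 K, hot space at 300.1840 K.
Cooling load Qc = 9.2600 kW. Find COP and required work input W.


COP = 259.5000 / 40.6840 = 6.3784
W = 9.2600 / 6.3784 = 1.4518 kW

COP = 6.3784, W = 1.4518 kW


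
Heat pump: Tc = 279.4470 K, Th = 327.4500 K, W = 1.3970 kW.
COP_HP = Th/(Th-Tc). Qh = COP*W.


COP = 327.4500 / 48.0030 = 6.8214
Qh = 6.8214 * 1.3970 = 9.5296 kW

COP = 6.8214, Qh = 9.5296 kW


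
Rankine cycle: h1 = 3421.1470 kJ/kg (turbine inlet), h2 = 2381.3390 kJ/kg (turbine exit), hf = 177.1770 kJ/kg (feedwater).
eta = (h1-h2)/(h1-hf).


W = 1039.8080 kJ/kg
Q_in = 3243.9700 kJ/kg
eta = 0.3205 = 32.0536%

eta = 32.0536%


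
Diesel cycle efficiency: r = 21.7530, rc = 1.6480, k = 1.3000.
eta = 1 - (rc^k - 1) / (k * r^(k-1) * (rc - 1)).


r^(k-1) = 2.5192
rc^k = 1.9145
eta = 0.5691 = 56.9090%

56.9090%


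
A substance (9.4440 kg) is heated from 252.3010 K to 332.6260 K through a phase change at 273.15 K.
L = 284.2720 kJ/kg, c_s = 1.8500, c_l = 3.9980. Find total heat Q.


Q1 (sensible, solid) = 9.4440 * 1.8500 * 20.8490 = 364.2612 kJ
Q2 (latent) = 9.4440 * 284.2720 = 2684.6648 kJ
Q3 (sensible, liquid) = 9.4440 * 3.9980 * 59.4760 = 2245.6420 kJ
Q_total = 5294.5680 kJ

5294.5680 kJ


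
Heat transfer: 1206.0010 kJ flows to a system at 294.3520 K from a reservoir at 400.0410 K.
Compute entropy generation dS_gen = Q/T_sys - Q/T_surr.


dS_sys = 1206.0010/294.3520 = 4.0971 kJ/K
dS_surr = -1206.0010/400.0410 = -3.0147 kJ/K
dS_gen = 4.0971 - 3.0147 = 1.0824 kJ/K (irreversible)

dS_gen = 1.0824 kJ/K, irreversible


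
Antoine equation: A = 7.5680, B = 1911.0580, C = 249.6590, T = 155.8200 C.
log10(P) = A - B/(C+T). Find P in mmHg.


C+T = 405.4790
B/(C+T) = 4.7131
log10(P) = 7.5680 - 4.7131 = 2.8549
P = 10^2.8549 = 715.9992 mmHg

715.9992 mmHg


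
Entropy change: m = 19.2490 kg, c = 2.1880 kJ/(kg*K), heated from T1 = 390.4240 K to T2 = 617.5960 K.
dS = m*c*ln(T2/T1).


T2/T1 = 1.5819
ln(T2/T1) = 0.4586
dS = 19.2490 * 2.1880 * 0.4586 = 19.3148 kJ/K

19.3148 kJ/K


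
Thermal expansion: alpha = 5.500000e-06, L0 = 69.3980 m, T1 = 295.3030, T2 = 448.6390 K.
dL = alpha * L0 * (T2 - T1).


dT = 153.3360 K
dL = 5.500000e-06 * 69.3980 * 153.3360 = 0.058527 m
L_final = 69.456527 m

dL = 0.058527 m


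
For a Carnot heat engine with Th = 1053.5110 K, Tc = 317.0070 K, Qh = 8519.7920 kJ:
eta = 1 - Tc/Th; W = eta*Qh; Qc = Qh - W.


eta = 1 - 317.0070/1053.5110 = 0.6991
W = 0.6991 * 8519.7920 = 5956.1418 kJ
Qc = 8519.7920 - 5956.1418 = 2563.6502 kJ

eta = 69.9095%, W = 5956.1418 kJ, Qc = 2563.6502 kJ


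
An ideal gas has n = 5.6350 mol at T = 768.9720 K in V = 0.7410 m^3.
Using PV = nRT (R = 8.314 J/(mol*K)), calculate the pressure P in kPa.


P = nRT/V = 5.6350 * 8.314 * 768.9720 / 0.7410
= 36025.8691 / 0.7410 = 48617.9071 Pa = 48.6179 kPa

48.6179 kPa


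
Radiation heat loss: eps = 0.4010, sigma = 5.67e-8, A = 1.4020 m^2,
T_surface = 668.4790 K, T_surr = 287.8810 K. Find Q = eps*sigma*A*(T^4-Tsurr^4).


T^4 = 1.9969e+11
Tsurr^4 = 6.8683e+09
Q = 0.4010 * 5.67e-8 * 1.4020 * 1.9282e+11 = 6146.4708 W

6146.4708 W


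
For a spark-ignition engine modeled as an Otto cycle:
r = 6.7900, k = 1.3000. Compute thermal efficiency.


r^(k-1) = 1.7765
eta = 1 - 1/1.7765 = 0.4371 = 43.7090%

43.7090%


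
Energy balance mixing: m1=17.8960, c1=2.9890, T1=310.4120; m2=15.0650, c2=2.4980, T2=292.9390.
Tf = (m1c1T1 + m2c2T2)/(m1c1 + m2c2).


num = 27628.2818
den = 91.1235
Tf = 303.1960 K

303.1960 K


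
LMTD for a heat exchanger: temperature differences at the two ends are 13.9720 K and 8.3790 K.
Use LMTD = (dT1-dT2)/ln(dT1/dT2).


dT1/dT2 = 1.6675
ln(dT1/dT2) = 0.5113
LMTD = 5.5930 / 0.5113 = 10.9382 K

10.9382 K


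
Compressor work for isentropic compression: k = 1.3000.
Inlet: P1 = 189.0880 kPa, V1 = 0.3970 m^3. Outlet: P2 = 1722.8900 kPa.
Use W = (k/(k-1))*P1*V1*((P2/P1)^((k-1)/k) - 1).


(k-1)/k = 0.2308
(P2/P1)^exp = 1.6651
W = 4.3333 * 189.0880 * 0.3970 * (1.6651 - 1) = 216.3587 kJ

216.3587 kJ


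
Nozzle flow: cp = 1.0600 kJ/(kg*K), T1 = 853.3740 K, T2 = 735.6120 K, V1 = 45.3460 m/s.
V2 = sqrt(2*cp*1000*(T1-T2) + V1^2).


dT = 117.7620 K
2*cp*1000*dT = 249655.4400
V1^2 = 2056.2597
V2 = sqrt(251711.6997) = 501.7088 m/s

501.7088 m/s


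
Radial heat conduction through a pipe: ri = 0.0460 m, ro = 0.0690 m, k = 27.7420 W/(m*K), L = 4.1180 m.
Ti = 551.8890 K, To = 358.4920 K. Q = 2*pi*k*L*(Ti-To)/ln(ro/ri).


dT = 193.3970 K
ln(ro/ri) = 0.4055
Q = 2*pi*27.7420*4.1180*193.3970 / 0.4055 = 342373.5639 W

342373.5639 W


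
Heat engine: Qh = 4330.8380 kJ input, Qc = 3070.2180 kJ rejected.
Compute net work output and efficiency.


W = 4330.8380 - 3070.2180 = 1260.6200 kJ
eta = 1260.6200 / 4330.8380 = 0.2911 = 29.1080%

W = 1260.6200 kJ, eta = 29.1080%


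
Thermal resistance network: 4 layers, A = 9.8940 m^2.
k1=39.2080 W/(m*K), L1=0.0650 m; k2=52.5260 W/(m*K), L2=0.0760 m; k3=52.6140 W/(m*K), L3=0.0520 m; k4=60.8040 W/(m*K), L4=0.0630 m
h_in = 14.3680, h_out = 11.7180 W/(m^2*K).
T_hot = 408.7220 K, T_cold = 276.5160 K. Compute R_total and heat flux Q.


R_conv_in = 1/(14.3680*9.8940) = 0.0070
R_1 = 0.0650/(39.2080*9.8940) = 0.0002
R_2 = 0.0760/(52.5260*9.8940) = 0.0001
R_3 = 0.0520/(52.6140*9.8940) = 9.9892e-05
R_4 = 0.0630/(60.8040*9.8940) = 0.0001
R_conv_out = 1/(11.7180*9.8940) = 0.0086
R_total = 0.0162 K/W
Q = 132.2060 / 0.0162 = 8171.8626 W

R_total = 0.0162 K/W, Q = 8171.8626 W


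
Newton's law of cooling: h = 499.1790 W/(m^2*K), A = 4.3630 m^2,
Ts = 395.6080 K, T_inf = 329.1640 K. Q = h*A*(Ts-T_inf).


dT = 66.4440 K
Q = 499.1790 * 4.3630 * 66.4440 = 144709.5821 W

144709.5821 W


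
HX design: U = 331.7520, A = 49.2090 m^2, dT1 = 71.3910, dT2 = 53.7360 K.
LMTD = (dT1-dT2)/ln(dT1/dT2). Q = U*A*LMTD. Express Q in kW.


LMTD = 62.1461 K
Q = 331.7520 * 49.2090 * 62.1461 = 1014546.4578 W = 1014.5465 kW

1014.5465 kW


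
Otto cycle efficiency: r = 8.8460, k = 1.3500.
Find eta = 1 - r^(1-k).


r^(k-1) = 2.1447
eta = 1 - 1/2.1447 = 0.5337 = 53.3729%

53.3729%


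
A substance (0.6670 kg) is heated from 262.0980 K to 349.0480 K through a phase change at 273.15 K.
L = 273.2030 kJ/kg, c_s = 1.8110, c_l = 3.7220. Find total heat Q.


Q1 (sensible, solid) = 0.6670 * 1.8110 * 11.0520 = 13.3501 kJ
Q2 (latent) = 0.6670 * 273.2030 = 182.2264 kJ
Q3 (sensible, liquid) = 0.6670 * 3.7220 * 75.8980 = 188.4224 kJ
Q_total = 383.9989 kJ

383.9989 kJ


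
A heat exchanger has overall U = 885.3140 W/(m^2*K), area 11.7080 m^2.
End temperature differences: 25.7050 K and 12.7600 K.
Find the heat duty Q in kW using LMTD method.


LMTD = 18.4831 K
Q = 885.3140 * 11.7080 * 18.4831 = 191581.8718 W = 191.5819 kW

191.5819 kW


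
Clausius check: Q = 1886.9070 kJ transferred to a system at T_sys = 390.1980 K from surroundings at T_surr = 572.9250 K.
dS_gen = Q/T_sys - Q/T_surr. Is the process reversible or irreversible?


dS_sys = 1886.9070/390.1980 = 4.8358 kJ/K
dS_surr = -1886.9070/572.9250 = -3.2935 kJ/K
dS_gen = 4.8358 - 3.2935 = 1.5423 kJ/K (irreversible)

dS_gen = 1.5423 kJ/K, irreversible


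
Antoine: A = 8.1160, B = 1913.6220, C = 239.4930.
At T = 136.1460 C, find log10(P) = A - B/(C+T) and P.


C+T = 375.6390
B/(C+T) = 5.0943
log10(P) = 8.1160 - 5.0943 = 3.0217
P = 10^3.0217 = 1051.2081 mmHg

1051.2081 mmHg


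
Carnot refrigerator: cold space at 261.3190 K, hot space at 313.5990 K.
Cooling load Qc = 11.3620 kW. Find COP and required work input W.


COP = 261.3190 / 52.2800 = 4.9985
W = 11.3620 / 4.9985 = 2.2731 kW

COP = 4.9985, W = 2.2731 kW


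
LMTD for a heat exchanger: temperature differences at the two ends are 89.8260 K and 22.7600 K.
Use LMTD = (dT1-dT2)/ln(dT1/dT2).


dT1/dT2 = 3.9467
ln(dT1/dT2) = 1.3729
LMTD = 67.0660 / 1.3729 = 48.8510 K

48.8510 K


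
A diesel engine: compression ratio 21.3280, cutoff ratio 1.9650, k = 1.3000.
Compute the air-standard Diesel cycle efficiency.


r^(k-1) = 2.5043
rc^k = 2.4064
eta = 0.5523 = 55.2329%

55.2329%


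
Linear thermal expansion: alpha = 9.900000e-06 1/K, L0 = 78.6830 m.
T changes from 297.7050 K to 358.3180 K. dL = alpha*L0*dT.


dT = 60.6130 K
dL = 9.900000e-06 * 78.6830 * 60.6130 = 0.047215 m
L_final = 78.730215 m

dL = 0.047215 m


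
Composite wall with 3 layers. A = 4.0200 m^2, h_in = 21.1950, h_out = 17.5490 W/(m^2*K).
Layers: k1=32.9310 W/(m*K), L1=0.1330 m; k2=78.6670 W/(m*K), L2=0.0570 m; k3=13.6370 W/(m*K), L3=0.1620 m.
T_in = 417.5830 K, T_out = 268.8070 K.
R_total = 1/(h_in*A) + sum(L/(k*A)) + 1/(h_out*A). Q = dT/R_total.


R_conv_in = 1/(21.1950*4.0200) = 0.0117
R_1 = 0.1330/(32.9310*4.0200) = 0.0010
R_2 = 0.0570/(78.6670*4.0200) = 0.0002
R_3 = 0.1620/(13.6370*4.0200) = 0.0030
R_conv_out = 1/(17.5490*4.0200) = 0.0142
R_total = 0.0301 K/W
Q = 148.7760 / 0.0301 = 4950.7021 W

R_total = 0.0301 K/W, Q = 4950.7021 W


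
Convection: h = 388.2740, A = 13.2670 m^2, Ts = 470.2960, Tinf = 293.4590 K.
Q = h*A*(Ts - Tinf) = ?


dT = 176.8370 K
Q = 388.2740 * 13.2670 * 176.8370 = 910928.2643 W

910928.2643 W


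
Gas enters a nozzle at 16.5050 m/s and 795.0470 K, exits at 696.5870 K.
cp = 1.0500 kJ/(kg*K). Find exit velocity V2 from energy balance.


dT = 98.4600 K
2*cp*1000*dT = 206766.0000
V1^2 = 272.4150
V2 = sqrt(207038.4150) = 455.0147 m/s

455.0147 m/s


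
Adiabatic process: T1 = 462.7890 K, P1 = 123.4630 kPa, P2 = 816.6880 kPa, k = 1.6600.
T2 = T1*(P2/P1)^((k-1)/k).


(k-1)/k = 0.3976
(P2/P1)^exp = 2.1195
T2 = 462.7890 * 2.1195 = 980.8749 K

980.8749 K


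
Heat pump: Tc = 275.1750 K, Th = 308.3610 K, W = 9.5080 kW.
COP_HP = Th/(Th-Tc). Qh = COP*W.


COP = 308.3610 / 33.1860 = 9.2919
Qh = 9.2919 * 9.5080 = 88.3474 kW

COP = 9.2919, Qh = 88.3474 kW


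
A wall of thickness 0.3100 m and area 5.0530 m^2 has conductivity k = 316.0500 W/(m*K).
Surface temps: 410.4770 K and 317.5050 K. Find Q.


dT = 92.9720 K
Q = 316.0500 * 5.0530 * 92.9720 / 0.3100 = 478955.9498 W

478955.9498 W


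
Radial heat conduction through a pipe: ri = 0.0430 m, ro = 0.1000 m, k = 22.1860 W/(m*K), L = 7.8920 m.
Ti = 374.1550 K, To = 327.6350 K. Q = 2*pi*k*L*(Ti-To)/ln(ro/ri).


dT = 46.5200 K
ln(ro/ri) = 0.8440
Q = 2*pi*22.1860*7.8920*46.5200 / 0.8440 = 60639.9192 W

60639.9192 W


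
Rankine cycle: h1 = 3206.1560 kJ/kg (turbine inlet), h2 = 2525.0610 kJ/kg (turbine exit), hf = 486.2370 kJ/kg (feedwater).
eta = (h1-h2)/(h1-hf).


W = 681.0950 kJ/kg
Q_in = 2719.9190 kJ/kg
eta = 0.2504 = 25.0410%

eta = 25.0410%


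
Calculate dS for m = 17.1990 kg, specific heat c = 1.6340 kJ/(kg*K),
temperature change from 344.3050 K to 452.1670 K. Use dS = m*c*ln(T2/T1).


T2/T1 = 1.3133
ln(T2/T1) = 0.2725
dS = 17.1990 * 1.6340 * 0.2725 = 7.6588 kJ/K

7.6588 kJ/K


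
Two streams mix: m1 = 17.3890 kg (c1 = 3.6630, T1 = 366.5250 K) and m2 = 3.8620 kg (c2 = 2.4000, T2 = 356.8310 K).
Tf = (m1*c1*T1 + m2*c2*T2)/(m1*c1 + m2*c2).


num = 26653.5375
den = 72.9647
Tf = 365.2936 K

365.2936 K


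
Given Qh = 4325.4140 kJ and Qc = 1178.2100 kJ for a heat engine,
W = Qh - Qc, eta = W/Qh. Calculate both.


W = 4325.4140 - 1178.2100 = 3147.2040 kJ
eta = 3147.2040 / 4325.4140 = 0.7276 = 72.7608%

W = 3147.2040 kJ, eta = 72.7608%


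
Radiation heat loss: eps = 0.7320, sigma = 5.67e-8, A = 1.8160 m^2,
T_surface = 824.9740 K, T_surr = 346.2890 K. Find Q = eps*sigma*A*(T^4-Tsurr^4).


T^4 = 4.6319e+11
Tsurr^4 = 1.4380e+10
Q = 0.7320 * 5.67e-8 * 1.8160 * 4.4881e+11 = 33827.8637 W

33827.8637 W


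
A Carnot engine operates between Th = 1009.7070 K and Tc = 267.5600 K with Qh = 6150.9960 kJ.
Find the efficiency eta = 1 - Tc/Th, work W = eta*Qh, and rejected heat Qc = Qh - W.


eta = 1 - 267.5600/1009.7070 = 0.7350
W = 0.7350 * 6150.9960 = 4521.0573 kJ
Qc = 6150.9960 - 4521.0573 = 1629.9387 kJ

eta = 73.5012%, W = 4521.0573 kJ, Qc = 1629.9387 kJ


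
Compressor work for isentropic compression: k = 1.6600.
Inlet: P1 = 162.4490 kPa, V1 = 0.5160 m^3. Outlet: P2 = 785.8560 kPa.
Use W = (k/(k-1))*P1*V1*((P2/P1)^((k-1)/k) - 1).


(k-1)/k = 0.3976
(P2/P1)^exp = 1.8715
W = 2.5152 * 162.4490 * 0.5160 * (1.8715 - 1) = 183.7476 kJ

183.7476 kJ


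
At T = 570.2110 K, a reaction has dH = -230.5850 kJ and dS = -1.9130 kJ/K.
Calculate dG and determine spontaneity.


T*dS = 570.2110 * -1.9130 = -1090.8136 kJ
dG = -230.5850 + 1090.8136 = 860.2286 kJ (non-spontaneous)

dG = 860.2286 kJ, non-spontaneous


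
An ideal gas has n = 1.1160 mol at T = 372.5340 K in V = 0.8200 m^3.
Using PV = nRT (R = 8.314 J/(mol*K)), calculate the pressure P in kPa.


P = nRT/V = 1.1160 * 8.314 * 372.5340 / 0.8200
= 3456.5284 / 0.8200 = 4215.2785 Pa = 4.2153 kPa

4.2153 kPa


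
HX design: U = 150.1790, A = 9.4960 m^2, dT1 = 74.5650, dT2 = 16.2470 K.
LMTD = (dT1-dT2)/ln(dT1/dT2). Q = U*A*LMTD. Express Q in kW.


LMTD = 38.2724 K
Q = 150.1790 * 9.4960 * 38.2724 = 54580.2004 W = 54.5802 kW

54.5802 kW


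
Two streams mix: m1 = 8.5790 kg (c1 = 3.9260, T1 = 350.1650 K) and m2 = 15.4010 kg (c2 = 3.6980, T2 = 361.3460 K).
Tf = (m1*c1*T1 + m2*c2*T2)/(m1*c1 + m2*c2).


num = 32373.6632
den = 90.6341
Tf = 357.1910 K

357.1910 K


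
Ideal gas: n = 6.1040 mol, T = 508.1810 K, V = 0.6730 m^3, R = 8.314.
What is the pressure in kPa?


P = nRT/V = 6.1040 * 8.314 * 508.1810 / 0.6730
= 25789.5028 / 0.6730 = 38320.2121 Pa = 38.3202 kPa

38.3202 kPa


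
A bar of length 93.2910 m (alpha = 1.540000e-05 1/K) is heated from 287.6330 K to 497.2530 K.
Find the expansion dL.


dT = 209.6200 K
dL = 1.540000e-05 * 93.2910 * 209.6200 = 0.301157 m
L_final = 93.592157 m

dL = 0.301157 m


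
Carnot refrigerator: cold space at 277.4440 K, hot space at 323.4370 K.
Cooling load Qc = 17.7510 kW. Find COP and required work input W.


COP = 277.4440 / 45.9930 = 6.0323
W = 17.7510 / 6.0323 = 2.9427 kW

COP = 6.0323, W = 2.9427 kW
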